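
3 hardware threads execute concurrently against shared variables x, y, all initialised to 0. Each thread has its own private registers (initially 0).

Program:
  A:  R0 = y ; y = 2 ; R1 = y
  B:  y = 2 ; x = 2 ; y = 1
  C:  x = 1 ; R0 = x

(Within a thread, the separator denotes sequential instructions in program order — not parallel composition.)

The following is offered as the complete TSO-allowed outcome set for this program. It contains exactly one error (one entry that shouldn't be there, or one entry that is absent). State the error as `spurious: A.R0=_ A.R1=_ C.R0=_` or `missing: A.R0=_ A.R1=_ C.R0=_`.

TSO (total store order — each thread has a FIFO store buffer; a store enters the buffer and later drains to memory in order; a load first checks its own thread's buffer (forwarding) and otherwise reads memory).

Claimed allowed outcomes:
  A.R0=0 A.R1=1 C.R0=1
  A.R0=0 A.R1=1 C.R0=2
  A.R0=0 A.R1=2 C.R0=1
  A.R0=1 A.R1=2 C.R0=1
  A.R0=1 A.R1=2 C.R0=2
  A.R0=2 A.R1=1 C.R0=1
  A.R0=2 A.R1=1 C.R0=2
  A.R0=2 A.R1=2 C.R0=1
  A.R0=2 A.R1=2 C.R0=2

outcome vector order: (A.R0,A.R1,C.R0)
TSO: 10 outcomes — {011 012 021 022 121 122 211 212 221 222}
TSO∖claimed = {022}

missing: A.R0=0 A.R1=2 C.R0=2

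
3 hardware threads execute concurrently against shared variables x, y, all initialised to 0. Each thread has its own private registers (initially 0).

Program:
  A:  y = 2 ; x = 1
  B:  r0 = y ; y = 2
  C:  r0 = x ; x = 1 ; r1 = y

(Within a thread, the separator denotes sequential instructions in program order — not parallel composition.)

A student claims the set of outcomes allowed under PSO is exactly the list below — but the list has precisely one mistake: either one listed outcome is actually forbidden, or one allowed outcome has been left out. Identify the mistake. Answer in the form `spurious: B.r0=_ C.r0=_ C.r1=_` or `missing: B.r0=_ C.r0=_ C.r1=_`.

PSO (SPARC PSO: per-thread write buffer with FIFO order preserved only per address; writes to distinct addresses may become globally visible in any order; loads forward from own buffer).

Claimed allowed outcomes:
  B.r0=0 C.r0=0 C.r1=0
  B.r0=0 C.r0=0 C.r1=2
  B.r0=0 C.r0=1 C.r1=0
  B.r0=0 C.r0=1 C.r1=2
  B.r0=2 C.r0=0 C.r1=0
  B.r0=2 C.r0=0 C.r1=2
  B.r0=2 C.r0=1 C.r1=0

outcome vector order: (B.r0,C.r0,C.r1)
[PSO] allowed = {0/0/0 0/0/2 0/1/0 0/1/2 2/0/0 2/0/2 2/1/0 2/1/2}
PSO∖claimed = {2/1/2}

missing: B.r0=2 C.r0=1 C.r1=2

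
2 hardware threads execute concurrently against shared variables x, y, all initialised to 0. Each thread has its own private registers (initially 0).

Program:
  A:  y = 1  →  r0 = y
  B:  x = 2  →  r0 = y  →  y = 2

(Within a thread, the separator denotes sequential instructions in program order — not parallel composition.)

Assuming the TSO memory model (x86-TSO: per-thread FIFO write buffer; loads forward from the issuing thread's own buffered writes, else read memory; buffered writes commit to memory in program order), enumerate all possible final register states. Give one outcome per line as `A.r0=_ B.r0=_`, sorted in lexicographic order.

outcome vector order: (A.r0,B.r0)
|TSO outcomes| = 4

A.r0=1 B.r0=0
A.r0=1 B.r0=1
A.r0=2 B.r0=0
A.r0=2 B.r0=1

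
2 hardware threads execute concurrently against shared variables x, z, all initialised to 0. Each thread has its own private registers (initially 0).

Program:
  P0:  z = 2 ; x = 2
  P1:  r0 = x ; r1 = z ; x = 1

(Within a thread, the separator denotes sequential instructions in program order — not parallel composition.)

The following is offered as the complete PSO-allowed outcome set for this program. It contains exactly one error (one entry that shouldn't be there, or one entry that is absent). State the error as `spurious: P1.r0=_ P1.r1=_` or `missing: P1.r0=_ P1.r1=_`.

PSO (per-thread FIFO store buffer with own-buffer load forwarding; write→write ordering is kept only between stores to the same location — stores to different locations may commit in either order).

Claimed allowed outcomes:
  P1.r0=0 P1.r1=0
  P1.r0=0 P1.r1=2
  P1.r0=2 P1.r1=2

missing: P1.r0=2 P1.r1=0

outcome vector order: (P1.r0,P1.r1)
under PSO → <0 0> <0 2> <2 0> <2 2>
PSO∖claimed = {<2 0>}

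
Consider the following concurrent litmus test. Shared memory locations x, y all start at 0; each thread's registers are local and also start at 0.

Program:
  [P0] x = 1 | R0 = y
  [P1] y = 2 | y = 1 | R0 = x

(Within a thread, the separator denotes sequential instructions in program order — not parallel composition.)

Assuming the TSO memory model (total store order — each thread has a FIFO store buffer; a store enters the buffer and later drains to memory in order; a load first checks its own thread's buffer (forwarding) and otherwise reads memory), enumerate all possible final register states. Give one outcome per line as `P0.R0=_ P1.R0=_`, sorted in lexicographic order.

P0.R0=0 P1.R0=0
P0.R0=0 P1.R0=1
P0.R0=1 P1.R0=0
P0.R0=1 P1.R0=1
P0.R0=2 P1.R0=0
P0.R0=2 P1.R0=1

outcome vector order: (P0.R0,P1.R0)
|TSO outcomes| = 6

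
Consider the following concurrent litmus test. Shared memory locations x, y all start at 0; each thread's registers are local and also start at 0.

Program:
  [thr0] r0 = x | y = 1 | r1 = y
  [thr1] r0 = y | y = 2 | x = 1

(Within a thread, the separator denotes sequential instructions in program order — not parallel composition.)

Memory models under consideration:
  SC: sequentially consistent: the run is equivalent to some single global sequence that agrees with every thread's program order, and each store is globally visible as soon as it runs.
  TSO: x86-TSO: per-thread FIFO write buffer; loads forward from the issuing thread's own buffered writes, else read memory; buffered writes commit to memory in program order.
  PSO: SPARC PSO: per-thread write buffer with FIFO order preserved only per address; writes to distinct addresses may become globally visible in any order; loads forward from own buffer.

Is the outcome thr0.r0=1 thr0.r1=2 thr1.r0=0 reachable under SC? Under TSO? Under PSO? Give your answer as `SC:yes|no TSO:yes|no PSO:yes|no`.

outcome vector order: (thr0.r0,thr0.r1,thr1.r0)
SC (5): (0,1,0), (0,1,1), (0,2,0), (0,2,1), (1,1,0)
TSO (5): (0,1,0), (0,1,1), (0,2,0), (0,2,1), (1,1,0)
PSO (6): (0,1,0), (0,1,1), (0,2,0), (0,2,1), (1,1,0), (1,2,0)
target (1,2,0) ∈ {PSO}

SC:no TSO:no PSO:yes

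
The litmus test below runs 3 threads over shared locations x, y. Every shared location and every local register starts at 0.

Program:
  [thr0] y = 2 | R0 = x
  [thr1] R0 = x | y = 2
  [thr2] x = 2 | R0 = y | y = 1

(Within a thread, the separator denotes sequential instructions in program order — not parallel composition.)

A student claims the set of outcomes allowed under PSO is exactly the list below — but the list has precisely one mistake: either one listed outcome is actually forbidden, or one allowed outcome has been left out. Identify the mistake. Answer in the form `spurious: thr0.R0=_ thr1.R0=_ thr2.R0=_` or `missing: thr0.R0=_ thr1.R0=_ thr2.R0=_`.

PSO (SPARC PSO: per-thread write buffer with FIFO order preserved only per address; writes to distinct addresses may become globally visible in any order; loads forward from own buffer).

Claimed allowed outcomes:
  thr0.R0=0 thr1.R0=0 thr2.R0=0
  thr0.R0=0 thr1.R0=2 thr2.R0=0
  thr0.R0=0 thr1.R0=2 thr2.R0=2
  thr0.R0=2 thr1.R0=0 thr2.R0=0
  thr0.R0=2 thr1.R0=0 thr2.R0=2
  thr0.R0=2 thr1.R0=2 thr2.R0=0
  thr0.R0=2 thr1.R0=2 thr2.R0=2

missing: thr0.R0=0 thr1.R0=0 thr2.R0=2

outcome vector order: (thr0.R0,thr1.R0,thr2.R0)
PSO: 8 outcomes — {000 002 020 022 200 202 220 222}
PSO∖claimed = {002}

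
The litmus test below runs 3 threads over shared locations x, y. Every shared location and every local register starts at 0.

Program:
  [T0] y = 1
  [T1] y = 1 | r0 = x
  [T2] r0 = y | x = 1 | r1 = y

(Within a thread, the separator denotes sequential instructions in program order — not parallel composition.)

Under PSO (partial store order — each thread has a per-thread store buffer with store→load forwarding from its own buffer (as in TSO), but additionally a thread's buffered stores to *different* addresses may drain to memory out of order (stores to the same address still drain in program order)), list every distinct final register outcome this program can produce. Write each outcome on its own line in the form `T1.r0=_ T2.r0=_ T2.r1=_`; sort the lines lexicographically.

outcome vector order: (T1.r0,T2.r0,T2.r1)
|PSO outcomes| = 6

T1.r0=0 T2.r0=0 T2.r1=0
T1.r0=0 T2.r0=0 T2.r1=1
T1.r0=0 T2.r0=1 T2.r1=1
T1.r0=1 T2.r0=0 T2.r1=0
T1.r0=1 T2.r0=0 T2.r1=1
T1.r0=1 T2.r0=1 T2.r1=1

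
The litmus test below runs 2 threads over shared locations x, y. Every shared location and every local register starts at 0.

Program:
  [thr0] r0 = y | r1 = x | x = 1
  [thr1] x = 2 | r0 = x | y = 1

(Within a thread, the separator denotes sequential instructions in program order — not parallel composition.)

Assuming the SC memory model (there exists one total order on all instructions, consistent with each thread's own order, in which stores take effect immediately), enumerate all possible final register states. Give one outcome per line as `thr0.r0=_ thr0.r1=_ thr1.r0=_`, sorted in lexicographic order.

outcome vector order: (thr0.r0,thr0.r1,thr1.r0)
|SC outcomes| = 5

thr0.r0=0 thr0.r1=0 thr1.r0=1
thr0.r0=0 thr0.r1=0 thr1.r0=2
thr0.r0=0 thr0.r1=2 thr1.r0=1
thr0.r0=0 thr0.r1=2 thr1.r0=2
thr0.r0=1 thr0.r1=2 thr1.r0=2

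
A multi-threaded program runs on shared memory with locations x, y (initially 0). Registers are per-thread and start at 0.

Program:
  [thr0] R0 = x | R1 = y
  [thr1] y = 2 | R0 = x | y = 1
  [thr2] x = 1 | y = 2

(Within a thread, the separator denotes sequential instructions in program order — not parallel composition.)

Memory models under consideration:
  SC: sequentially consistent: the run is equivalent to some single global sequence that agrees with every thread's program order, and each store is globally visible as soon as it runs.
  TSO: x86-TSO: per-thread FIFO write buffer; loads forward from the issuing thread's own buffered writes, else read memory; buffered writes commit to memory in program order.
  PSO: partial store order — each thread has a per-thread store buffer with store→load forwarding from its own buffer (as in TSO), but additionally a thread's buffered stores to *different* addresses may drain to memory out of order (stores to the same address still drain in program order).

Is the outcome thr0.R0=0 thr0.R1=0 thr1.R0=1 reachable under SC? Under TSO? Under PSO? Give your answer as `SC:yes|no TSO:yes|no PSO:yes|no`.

SC:yes TSO:yes PSO:yes

outcome vector order: (thr0.R0,thr0.R1,thr1.R0)
[SC] allowed = {000 001 010 011 020 021 101 110 111 120 121}
[TSO] allowed = {000 001 010 011 020 021 100 101 110 111 120 121}
[PSO] allowed = {000 001 010 011 020 021 100 101 110 111 120 121}
target 001 ∈ {SC,TSO,PSO}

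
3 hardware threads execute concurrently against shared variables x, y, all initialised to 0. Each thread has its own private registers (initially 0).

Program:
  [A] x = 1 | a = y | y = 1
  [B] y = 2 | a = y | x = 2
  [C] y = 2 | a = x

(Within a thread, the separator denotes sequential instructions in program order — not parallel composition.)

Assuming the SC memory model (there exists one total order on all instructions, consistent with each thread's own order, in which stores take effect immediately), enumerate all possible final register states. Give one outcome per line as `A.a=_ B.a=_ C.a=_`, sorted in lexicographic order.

A.a=0 B.a=1 C.a=1
A.a=0 B.a=1 C.a=2
A.a=0 B.a=2 C.a=1
A.a=0 B.a=2 C.a=2
A.a=2 B.a=1 C.a=0
A.a=2 B.a=1 C.a=1
A.a=2 B.a=1 C.a=2
A.a=2 B.a=2 C.a=0
A.a=2 B.a=2 C.a=1
A.a=2 B.a=2 C.a=2

outcome vector order: (A.a,B.a,C.a)
|SC outcomes| = 10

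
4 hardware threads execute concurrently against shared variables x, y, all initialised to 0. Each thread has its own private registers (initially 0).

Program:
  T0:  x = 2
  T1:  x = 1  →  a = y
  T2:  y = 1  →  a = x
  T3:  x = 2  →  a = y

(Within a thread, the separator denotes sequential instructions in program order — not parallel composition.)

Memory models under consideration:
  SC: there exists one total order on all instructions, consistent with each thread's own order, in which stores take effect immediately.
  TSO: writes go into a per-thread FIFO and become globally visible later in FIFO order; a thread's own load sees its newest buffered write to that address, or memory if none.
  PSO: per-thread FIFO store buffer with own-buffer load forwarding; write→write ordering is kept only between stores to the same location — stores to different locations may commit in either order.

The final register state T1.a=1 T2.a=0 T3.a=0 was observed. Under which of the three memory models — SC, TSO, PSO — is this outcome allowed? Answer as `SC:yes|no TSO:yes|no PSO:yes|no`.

outcome vector order: (T1.a,T2.a,T3.a)
under SC → <0 1 0> <0 1 1> <0 2 0> <0 2 1> <1 0 1> <1 1 0> <1 1 1> <1 2 0> <1 2 1>
under TSO → <0 0 0> <0 0 1> <0 1 0> <0 1 1> <0 2 0> <0 2 1> <1 0 0> <1 0 1> <1 1 0> <1 1 1> <1 2 0> <1 2 1>
under PSO → <0 0 0> <0 0 1> <0 1 0> <0 1 1> <0 2 0> <0 2 1> <1 0 0> <1 0 1> <1 1 0> <1 1 1> <1 2 0> <1 2 1>
target <1 0 0> ∈ {TSO,PSO}

SC:no TSO:yes PSO:yes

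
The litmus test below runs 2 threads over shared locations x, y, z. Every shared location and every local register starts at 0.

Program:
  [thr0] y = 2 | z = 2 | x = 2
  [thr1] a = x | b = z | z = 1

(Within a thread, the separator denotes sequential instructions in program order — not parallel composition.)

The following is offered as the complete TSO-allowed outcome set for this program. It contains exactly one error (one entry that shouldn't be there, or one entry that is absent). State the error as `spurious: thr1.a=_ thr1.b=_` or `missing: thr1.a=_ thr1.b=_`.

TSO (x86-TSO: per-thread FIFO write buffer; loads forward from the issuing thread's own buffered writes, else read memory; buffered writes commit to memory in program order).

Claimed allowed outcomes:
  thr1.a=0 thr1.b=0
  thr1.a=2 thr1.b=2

outcome vector order: (thr1.a,thr1.b)
[TSO] allowed = {(0,0); (0,2); (2,2)}
TSO∖claimed = {(0,2)}

missing: thr1.a=0 thr1.b=2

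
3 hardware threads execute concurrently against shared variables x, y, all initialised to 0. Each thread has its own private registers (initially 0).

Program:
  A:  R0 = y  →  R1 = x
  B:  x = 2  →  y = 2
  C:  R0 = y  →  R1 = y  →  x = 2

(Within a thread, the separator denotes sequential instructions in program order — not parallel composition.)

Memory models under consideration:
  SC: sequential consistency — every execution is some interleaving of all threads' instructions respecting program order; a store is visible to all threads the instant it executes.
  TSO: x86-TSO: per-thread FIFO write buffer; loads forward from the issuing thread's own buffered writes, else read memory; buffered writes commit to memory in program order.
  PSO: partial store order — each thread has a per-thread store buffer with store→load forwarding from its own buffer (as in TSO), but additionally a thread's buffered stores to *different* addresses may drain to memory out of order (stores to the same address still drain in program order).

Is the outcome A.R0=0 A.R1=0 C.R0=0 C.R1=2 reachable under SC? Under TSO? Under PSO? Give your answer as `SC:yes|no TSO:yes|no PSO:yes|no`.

SC:yes TSO:yes PSO:yes

outcome vector order: (A.R0,A.R1,C.R0,C.R1)
SC (9): 0/0/0/0, 0/0/0/2, 0/0/2/2, 0/2/0/0, 0/2/0/2, 0/2/2/2, 2/2/0/0, 2/2/0/2, 2/2/2/2
TSO (9): 0/0/0/0, 0/0/0/2, 0/0/2/2, 0/2/0/0, 0/2/0/2, 0/2/2/2, 2/2/0/0, 2/2/0/2, 2/2/2/2
PSO (12): 0/0/0/0, 0/0/0/2, 0/0/2/2, 0/2/0/0, 0/2/0/2, 0/2/2/2, 2/0/0/0, 2/0/0/2, 2/0/2/2, 2/2/0/0, 2/2/0/2, 2/2/2/2
target 0/0/0/2 ∈ {SC,TSO,PSO}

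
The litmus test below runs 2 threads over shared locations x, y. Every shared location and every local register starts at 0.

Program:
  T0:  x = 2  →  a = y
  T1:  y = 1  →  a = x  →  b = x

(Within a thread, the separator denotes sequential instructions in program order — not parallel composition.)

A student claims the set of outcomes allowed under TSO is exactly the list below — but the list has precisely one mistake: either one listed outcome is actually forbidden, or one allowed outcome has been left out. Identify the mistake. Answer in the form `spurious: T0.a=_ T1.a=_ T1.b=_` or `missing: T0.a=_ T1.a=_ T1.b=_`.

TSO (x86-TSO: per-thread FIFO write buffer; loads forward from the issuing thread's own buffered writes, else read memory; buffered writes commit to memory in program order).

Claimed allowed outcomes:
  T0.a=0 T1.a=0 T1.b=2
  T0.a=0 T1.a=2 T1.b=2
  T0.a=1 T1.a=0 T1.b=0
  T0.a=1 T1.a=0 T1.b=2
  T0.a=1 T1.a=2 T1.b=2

outcome vector order: (T0.a,T1.a,T1.b)
under TSO → (0,0,0); (0,0,2); (0,2,2); (1,0,0); (1,0,2); (1,2,2)
TSO∖claimed = {(0,0,0)}

missing: T0.a=0 T1.a=0 T1.b=0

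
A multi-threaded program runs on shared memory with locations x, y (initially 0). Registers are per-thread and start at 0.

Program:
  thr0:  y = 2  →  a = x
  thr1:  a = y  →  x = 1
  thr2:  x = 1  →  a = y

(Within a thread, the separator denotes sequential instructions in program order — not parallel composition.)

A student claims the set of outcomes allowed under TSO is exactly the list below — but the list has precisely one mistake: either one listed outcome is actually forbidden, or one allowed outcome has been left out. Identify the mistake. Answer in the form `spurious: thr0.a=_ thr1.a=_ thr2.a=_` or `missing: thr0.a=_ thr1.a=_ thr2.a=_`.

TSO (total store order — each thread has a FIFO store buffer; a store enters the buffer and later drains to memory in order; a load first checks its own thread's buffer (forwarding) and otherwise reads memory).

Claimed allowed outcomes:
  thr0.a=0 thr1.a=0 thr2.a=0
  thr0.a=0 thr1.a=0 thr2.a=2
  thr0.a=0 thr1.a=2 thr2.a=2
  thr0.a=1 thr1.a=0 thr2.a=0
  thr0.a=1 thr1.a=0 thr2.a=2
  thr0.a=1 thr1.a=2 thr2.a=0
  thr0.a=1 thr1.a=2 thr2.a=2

missing: thr0.a=0 thr1.a=2 thr2.a=0

outcome vector order: (thr0.a,thr1.a,thr2.a)
under TSO → 000, 002, 020, 022, 100, 102, 120, 122
TSO∖claimed = {020}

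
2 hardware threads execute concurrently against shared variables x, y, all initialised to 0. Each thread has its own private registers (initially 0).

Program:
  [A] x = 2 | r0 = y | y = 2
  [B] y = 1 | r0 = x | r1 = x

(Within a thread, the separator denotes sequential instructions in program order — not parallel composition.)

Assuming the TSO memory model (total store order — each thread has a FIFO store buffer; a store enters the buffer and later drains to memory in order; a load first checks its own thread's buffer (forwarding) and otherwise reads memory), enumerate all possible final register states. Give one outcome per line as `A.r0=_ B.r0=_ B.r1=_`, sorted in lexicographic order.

outcome vector order: (A.r0,B.r0,B.r1)
|TSO outcomes| = 6

A.r0=0 B.r0=0 B.r1=0
A.r0=0 B.r0=0 B.r1=2
A.r0=0 B.r0=2 B.r1=2
A.r0=1 B.r0=0 B.r1=0
A.r0=1 B.r0=0 B.r1=2
A.r0=1 B.r0=2 B.r1=2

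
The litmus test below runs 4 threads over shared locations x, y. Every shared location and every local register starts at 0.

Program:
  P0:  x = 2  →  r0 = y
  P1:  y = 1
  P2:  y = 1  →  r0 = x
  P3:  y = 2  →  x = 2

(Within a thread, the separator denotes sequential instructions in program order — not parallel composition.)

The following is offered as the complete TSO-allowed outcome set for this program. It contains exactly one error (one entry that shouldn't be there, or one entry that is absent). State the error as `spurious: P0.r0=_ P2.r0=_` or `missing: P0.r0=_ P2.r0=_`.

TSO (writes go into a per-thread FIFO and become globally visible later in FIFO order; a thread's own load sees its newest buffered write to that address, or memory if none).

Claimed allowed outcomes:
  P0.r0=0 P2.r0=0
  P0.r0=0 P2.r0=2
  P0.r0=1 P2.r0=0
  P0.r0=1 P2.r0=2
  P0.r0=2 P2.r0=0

outcome vector order: (P0.r0,P2.r0)
[TSO] allowed = {00; 02; 10; 12; 20; 22}
TSO∖claimed = {22}

missing: P0.r0=2 P2.r0=2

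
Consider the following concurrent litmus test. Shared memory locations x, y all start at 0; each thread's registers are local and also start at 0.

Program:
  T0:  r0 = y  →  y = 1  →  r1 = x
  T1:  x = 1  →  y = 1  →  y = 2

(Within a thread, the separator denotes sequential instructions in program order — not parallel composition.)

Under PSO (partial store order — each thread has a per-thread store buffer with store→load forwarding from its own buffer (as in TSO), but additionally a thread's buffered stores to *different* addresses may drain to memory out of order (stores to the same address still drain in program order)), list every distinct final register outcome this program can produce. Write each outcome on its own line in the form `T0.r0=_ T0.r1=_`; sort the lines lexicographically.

T0.r0=0 T0.r1=0
T0.r0=0 T0.r1=1
T0.r0=1 T0.r1=0
T0.r0=1 T0.r1=1
T0.r0=2 T0.r1=0
T0.r0=2 T0.r1=1

outcome vector order: (T0.r0,T0.r1)
|PSO outcomes| = 6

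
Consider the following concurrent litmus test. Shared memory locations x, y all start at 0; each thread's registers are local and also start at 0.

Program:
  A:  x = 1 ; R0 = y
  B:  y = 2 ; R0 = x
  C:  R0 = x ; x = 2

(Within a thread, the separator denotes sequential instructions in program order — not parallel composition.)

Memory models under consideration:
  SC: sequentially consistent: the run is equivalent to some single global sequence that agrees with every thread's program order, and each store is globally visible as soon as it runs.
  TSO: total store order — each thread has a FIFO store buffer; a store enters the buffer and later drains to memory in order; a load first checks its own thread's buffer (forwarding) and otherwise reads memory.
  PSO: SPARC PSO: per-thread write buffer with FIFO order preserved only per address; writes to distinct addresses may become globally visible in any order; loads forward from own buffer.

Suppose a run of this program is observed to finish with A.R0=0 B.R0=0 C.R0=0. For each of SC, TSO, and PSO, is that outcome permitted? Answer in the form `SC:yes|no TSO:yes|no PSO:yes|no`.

outcome vector order: (A.R0,B.R0,C.R0)
SC (10): 010; 011; 020; 021; 200; 201; 210; 211; 220; 221
TSO (12): 000; 001; 010; 011; 020; 021; 200; 201; 210; 211; 220; 221
PSO (12): 000; 001; 010; 011; 020; 021; 200; 201; 210; 211; 220; 221
target 000 ∈ {TSO,PSO}

SC:no TSO:yes PSO:yes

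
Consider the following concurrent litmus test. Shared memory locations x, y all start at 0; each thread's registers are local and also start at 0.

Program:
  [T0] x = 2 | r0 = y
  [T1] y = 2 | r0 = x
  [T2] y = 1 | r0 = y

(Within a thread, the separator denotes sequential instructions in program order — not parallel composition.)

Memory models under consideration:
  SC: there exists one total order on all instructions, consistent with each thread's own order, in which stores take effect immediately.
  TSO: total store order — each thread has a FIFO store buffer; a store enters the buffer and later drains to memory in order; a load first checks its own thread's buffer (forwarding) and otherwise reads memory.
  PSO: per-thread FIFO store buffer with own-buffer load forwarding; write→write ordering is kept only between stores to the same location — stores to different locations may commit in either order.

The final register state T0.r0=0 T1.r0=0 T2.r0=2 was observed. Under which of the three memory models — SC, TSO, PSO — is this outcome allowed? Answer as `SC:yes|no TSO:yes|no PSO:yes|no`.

outcome vector order: (T0.r0,T1.r0,T2.r0)
SC: 9 outcomes — {<0 2 1>, <0 2 2>, <1 0 1>, <1 2 1>, <1 2 2>, <2 0 1>, <2 0 2>, <2 2 1>, <2 2 2>}
TSO: 12 outcomes — {<0 0 1>, <0 0 2>, <0 2 1>, <0 2 2>, <1 0 1>, <1 0 2>, <1 2 1>, <1 2 2>, <2 0 1>, <2 0 2>, <2 2 1>, <2 2 2>}
PSO: 12 outcomes — {<0 0 1>, <0 0 2>, <0 2 1>, <0 2 2>, <1 0 1>, <1 0 2>, <1 2 1>, <1 2 2>, <2 0 1>, <2 0 2>, <2 2 1>, <2 2 2>}
target <0 0 2> ∈ {TSO,PSO}

SC:no TSO:yes PSO:yes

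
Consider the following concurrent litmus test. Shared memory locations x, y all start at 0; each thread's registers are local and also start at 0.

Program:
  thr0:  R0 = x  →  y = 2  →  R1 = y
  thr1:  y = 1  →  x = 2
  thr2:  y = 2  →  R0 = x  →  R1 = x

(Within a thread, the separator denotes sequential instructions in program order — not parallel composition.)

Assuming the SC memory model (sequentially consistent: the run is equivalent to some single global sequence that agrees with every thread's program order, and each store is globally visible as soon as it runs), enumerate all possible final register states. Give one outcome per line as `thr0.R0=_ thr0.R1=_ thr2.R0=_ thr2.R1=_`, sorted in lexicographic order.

outcome vector order: (thr0.R0,thr0.R1,thr2.R0,thr2.R1)
|SC outcomes| = 9

thr0.R0=0 thr0.R1=1 thr2.R0=0 thr2.R1=0
thr0.R0=0 thr0.R1=1 thr2.R0=0 thr2.R1=2
thr0.R0=0 thr0.R1=1 thr2.R0=2 thr2.R1=2
thr0.R0=0 thr0.R1=2 thr2.R0=0 thr2.R1=0
thr0.R0=0 thr0.R1=2 thr2.R0=0 thr2.R1=2
thr0.R0=0 thr0.R1=2 thr2.R0=2 thr2.R1=2
thr0.R0=2 thr0.R1=2 thr2.R0=0 thr2.R1=0
thr0.R0=2 thr0.R1=2 thr2.R0=0 thr2.R1=2
thr0.R0=2 thr0.R1=2 thr2.R0=2 thr2.R1=2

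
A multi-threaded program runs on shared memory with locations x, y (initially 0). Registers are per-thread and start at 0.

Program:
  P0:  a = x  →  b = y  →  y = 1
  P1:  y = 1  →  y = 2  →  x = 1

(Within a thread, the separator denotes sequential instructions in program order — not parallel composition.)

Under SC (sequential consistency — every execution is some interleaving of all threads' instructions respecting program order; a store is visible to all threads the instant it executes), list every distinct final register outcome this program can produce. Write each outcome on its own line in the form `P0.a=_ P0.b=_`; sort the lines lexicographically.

outcome vector order: (P0.a,P0.b)
|SC outcomes| = 4

P0.a=0 P0.b=0
P0.a=0 P0.b=1
P0.a=0 P0.b=2
P0.a=1 P0.b=2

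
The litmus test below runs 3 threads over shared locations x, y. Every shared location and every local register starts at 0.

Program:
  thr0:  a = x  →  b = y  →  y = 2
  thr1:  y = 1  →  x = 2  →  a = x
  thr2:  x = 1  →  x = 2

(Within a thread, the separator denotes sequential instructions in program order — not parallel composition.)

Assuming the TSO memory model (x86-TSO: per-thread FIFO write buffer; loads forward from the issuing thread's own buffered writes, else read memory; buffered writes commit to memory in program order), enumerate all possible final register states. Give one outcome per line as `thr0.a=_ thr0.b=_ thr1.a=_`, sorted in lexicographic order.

outcome vector order: (thr0.a,thr0.b,thr1.a)
|TSO outcomes| = 10

thr0.a=0 thr0.b=0 thr1.a=1
thr0.a=0 thr0.b=0 thr1.a=2
thr0.a=0 thr0.b=1 thr1.a=1
thr0.a=0 thr0.b=1 thr1.a=2
thr0.a=1 thr0.b=0 thr1.a=2
thr0.a=1 thr0.b=1 thr1.a=1
thr0.a=1 thr0.b=1 thr1.a=2
thr0.a=2 thr0.b=0 thr1.a=2
thr0.a=2 thr0.b=1 thr1.a=1
thr0.a=2 thr0.b=1 thr1.a=2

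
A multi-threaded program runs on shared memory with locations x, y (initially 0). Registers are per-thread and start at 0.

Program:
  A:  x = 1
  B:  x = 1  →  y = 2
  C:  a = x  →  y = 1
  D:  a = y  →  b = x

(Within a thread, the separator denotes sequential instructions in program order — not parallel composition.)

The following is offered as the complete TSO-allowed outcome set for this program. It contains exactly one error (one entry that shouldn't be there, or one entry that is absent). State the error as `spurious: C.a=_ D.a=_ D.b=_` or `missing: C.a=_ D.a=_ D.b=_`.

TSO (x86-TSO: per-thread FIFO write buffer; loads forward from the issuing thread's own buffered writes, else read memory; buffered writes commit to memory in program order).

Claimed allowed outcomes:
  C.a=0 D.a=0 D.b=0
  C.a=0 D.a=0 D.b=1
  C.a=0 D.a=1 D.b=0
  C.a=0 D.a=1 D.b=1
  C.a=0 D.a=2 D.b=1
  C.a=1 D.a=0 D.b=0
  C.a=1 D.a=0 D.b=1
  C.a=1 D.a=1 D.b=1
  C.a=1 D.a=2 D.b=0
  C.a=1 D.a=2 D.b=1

outcome vector order: (C.a,D.a,D.b)
[TSO] allowed = {000 001 010 011 021 100 101 111 121}
claimed∖TSO = {120}

spurious: C.a=1 D.a=2 D.b=0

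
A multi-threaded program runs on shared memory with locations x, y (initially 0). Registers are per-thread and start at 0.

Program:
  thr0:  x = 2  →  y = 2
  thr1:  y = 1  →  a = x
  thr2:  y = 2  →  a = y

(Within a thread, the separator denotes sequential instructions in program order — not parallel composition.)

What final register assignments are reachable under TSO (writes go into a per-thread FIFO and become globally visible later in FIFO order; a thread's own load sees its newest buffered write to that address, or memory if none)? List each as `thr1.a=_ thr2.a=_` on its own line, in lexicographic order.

outcome vector order: (thr1.a,thr2.a)
|TSO outcomes| = 4

thr1.a=0 thr2.a=1
thr1.a=0 thr2.a=2
thr1.a=2 thr2.a=1
thr1.a=2 thr2.a=2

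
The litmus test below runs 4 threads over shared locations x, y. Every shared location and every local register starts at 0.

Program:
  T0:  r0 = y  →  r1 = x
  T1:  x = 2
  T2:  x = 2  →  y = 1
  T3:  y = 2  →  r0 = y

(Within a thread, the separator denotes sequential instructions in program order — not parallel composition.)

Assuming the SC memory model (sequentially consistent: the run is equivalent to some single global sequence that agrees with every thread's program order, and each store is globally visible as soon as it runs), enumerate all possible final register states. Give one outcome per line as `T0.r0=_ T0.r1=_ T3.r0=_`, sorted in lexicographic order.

outcome vector order: (T0.r0,T0.r1,T3.r0)
|SC outcomes| = 10

T0.r0=0 T0.r1=0 T3.r0=1
T0.r0=0 T0.r1=0 T3.r0=2
T0.r0=0 T0.r1=2 T3.r0=1
T0.r0=0 T0.r1=2 T3.r0=2
T0.r0=1 T0.r1=2 T3.r0=1
T0.r0=1 T0.r1=2 T3.r0=2
T0.r0=2 T0.r1=0 T3.r0=1
T0.r0=2 T0.r1=0 T3.r0=2
T0.r0=2 T0.r1=2 T3.r0=1
T0.r0=2 T0.r1=2 T3.r0=2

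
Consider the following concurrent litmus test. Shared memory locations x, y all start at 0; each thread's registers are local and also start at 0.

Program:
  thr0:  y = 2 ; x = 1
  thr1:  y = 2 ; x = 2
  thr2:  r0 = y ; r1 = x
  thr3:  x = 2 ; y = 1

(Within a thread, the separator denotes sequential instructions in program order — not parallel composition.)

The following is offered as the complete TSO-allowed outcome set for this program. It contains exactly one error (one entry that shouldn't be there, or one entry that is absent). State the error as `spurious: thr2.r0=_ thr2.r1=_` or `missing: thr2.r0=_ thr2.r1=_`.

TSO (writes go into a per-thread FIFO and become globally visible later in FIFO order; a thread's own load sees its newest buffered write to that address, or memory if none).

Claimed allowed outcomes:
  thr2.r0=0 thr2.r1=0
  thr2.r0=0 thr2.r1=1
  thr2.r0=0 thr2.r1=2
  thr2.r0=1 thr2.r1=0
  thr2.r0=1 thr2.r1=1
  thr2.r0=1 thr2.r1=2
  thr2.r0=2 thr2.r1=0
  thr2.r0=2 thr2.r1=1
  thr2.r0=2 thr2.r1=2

outcome vector order: (thr2.r0,thr2.r1)
TSO: 8 outcomes — {00, 01, 02, 11, 12, 20, 21, 22}
claimed∖TSO = {10}

spurious: thr2.r0=1 thr2.r1=0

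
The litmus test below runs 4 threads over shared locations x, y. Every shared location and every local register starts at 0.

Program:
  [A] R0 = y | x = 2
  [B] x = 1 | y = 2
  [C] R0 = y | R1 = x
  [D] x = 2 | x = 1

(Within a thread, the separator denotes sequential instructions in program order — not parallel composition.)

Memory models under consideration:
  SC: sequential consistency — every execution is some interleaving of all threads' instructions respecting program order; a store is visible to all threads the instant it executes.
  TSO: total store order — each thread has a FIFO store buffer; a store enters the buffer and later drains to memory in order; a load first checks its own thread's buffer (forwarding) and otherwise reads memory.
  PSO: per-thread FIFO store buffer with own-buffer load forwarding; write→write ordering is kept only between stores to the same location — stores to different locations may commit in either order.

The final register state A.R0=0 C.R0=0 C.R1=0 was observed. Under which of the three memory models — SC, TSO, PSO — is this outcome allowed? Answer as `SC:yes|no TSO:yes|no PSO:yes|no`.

SC:yes TSO:yes PSO:yes

outcome vector order: (A.R0,C.R0,C.R1)
under SC → 000, 001, 002, 021, 022, 200, 201, 202, 221, 222
under TSO → 000, 001, 002, 021, 022, 200, 201, 202, 221, 222
under PSO → 000, 001, 002, 020, 021, 022, 200, 201, 202, 220, 221, 222
target 000 ∈ {SC,TSO,PSO}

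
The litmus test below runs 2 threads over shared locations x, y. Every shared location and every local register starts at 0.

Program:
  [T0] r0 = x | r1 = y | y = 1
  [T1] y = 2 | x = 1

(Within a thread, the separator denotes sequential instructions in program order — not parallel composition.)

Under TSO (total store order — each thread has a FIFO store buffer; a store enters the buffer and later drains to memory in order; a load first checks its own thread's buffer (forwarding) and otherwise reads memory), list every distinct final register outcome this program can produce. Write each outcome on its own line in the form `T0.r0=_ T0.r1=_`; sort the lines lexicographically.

T0.r0=0 T0.r1=0
T0.r0=0 T0.r1=2
T0.r0=1 T0.r1=2

outcome vector order: (T0.r0,T0.r1)
|TSO outcomes| = 3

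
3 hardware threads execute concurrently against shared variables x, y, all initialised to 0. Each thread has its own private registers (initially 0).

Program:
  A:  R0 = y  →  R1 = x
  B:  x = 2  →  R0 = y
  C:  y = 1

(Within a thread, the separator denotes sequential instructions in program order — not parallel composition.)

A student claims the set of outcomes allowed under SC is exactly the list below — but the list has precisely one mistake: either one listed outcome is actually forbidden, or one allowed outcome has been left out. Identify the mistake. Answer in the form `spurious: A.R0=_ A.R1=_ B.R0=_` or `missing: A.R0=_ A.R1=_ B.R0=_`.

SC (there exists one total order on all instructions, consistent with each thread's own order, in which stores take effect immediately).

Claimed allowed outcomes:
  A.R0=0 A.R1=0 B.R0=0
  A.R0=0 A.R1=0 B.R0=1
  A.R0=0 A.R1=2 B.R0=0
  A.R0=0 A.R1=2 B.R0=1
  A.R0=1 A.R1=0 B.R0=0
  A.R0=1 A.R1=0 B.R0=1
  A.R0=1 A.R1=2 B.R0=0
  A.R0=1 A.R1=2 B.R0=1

outcome vector order: (A.R0,A.R1,B.R0)
SC: 7 outcomes — {(0,0,0); (0,0,1); (0,2,0); (0,2,1); (1,0,1); (1,2,0); (1,2,1)}
claimed∖SC = {(1,0,0)}

spurious: A.R0=1 A.R1=0 B.R0=0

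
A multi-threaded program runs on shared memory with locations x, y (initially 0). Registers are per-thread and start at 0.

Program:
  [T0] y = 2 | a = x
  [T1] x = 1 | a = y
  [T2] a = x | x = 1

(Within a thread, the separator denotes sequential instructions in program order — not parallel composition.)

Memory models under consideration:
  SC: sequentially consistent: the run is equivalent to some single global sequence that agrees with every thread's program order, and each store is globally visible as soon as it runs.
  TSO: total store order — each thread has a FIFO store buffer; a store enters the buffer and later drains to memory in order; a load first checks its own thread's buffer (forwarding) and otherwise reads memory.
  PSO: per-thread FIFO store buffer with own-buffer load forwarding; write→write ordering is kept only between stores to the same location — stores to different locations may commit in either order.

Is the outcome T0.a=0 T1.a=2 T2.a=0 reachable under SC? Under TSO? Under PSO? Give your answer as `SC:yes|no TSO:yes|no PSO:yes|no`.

SC:yes TSO:yes PSO:yes

outcome vector order: (T0.a,T1.a,T2.a)
SC (6): (0,2,0) (0,2,1) (1,0,0) (1,0,1) (1,2,0) (1,2,1)
TSO (8): (0,0,0) (0,0,1) (0,2,0) (0,2,1) (1,0,0) (1,0,1) (1,2,0) (1,2,1)
PSO (8): (0,0,0) (0,0,1) (0,2,0) (0,2,1) (1,0,0) (1,0,1) (1,2,0) (1,2,1)
target (0,2,0) ∈ {SC,TSO,PSO}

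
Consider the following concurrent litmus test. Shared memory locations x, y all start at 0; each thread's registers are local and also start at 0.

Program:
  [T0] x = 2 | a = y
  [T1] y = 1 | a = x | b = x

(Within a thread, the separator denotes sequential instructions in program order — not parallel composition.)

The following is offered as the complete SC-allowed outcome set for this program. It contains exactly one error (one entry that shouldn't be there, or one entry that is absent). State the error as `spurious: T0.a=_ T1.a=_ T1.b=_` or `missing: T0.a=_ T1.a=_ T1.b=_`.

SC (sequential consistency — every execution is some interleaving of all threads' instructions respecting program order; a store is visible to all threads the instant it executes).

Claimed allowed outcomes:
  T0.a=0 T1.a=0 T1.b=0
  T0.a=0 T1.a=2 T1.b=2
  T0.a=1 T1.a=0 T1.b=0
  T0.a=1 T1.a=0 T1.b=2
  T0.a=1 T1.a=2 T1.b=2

spurious: T0.a=0 T1.a=0 T1.b=0

outcome vector order: (T0.a,T1.a,T1.b)
SC (4): <0 2 2>; <1 0 0>; <1 0 2>; <1 2 2>
claimed∖SC = {<0 0 0>}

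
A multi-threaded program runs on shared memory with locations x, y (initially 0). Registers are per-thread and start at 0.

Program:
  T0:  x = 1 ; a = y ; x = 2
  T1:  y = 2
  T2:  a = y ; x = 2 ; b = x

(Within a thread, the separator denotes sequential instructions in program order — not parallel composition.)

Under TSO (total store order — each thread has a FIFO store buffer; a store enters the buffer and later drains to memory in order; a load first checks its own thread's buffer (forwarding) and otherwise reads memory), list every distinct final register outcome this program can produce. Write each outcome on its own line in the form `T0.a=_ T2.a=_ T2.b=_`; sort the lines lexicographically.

outcome vector order: (T0.a,T2.a,T2.b)
|TSO outcomes| = 8

T0.a=0 T2.a=0 T2.b=1
T0.a=0 T2.a=0 T2.b=2
T0.a=0 T2.a=2 T2.b=1
T0.a=0 T2.a=2 T2.b=2
T0.a=2 T2.a=0 T2.b=1
T0.a=2 T2.a=0 T2.b=2
T0.a=2 T2.a=2 T2.b=1
T0.a=2 T2.a=2 T2.b=2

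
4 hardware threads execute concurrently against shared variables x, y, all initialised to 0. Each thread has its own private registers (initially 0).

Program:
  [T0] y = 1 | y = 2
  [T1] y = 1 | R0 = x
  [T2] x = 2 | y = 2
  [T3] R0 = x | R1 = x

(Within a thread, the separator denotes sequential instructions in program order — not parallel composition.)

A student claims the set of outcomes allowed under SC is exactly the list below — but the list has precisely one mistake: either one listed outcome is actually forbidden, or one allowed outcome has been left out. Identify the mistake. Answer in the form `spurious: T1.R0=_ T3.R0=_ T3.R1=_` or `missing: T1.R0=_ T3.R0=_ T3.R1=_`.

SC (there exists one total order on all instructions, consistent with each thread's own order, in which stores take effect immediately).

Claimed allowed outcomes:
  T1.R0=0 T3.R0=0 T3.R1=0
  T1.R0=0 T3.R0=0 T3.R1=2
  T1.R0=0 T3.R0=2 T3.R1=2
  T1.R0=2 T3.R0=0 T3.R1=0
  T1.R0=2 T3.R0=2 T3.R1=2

missing: T1.R0=2 T3.R0=0 T3.R1=2

outcome vector order: (T1.R0,T3.R0,T3.R1)
SC (6): (0,0,0); (0,0,2); (0,2,2); (2,0,0); (2,0,2); (2,2,2)
SC∖claimed = {(2,0,2)}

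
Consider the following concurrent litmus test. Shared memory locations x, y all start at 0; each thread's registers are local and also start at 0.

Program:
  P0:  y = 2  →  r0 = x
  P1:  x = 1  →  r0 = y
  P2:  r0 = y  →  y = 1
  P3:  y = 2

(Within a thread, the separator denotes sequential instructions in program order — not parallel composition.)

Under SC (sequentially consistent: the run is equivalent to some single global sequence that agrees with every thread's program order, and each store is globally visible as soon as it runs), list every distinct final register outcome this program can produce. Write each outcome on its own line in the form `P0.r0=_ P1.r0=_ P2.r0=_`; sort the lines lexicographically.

P0.r0=0 P1.r0=1 P2.r0=0
P0.r0=0 P1.r0=1 P2.r0=2
P0.r0=0 P1.r0=2 P2.r0=0
P0.r0=0 P1.r0=2 P2.r0=2
P0.r0=1 P1.r0=0 P2.r0=0
P0.r0=1 P1.r0=0 P2.r0=2
P0.r0=1 P1.r0=1 P2.r0=0
P0.r0=1 P1.r0=1 P2.r0=2
P0.r0=1 P1.r0=2 P2.r0=0
P0.r0=1 P1.r0=2 P2.r0=2

outcome vector order: (P0.r0,P1.r0,P2.r0)
|SC outcomes| = 10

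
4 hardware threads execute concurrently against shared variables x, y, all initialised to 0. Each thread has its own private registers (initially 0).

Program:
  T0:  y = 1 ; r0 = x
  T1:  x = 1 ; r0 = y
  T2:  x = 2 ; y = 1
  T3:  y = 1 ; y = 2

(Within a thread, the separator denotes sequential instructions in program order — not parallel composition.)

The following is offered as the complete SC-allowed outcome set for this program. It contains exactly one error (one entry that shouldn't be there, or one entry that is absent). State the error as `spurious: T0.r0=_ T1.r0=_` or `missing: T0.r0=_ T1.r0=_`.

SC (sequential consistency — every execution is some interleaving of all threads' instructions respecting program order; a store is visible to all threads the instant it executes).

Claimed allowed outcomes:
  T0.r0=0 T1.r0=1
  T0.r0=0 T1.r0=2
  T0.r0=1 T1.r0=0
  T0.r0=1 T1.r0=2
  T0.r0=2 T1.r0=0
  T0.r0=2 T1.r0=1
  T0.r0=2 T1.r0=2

missing: T0.r0=1 T1.r0=1

outcome vector order: (T0.r0,T1.r0)
SC (8): (0,1) (0,2) (1,0) (1,1) (1,2) (2,0) (2,1) (2,2)
SC∖claimed = {(1,1)}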